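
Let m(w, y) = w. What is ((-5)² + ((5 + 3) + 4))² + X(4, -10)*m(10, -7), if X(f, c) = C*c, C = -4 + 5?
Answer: 1269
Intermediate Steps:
C = 1
X(f, c) = c (X(f, c) = 1*c = c)
((-5)² + ((5 + 3) + 4))² + X(4, -10)*m(10, -7) = ((-5)² + ((5 + 3) + 4))² - 10*10 = (25 + (8 + 4))² - 100 = (25 + 12)² - 100 = 37² - 100 = 1369 - 100 = 1269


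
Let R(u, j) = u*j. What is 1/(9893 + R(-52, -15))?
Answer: 1/10673 ≈ 9.3694e-5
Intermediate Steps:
R(u, j) = j*u
1/(9893 + R(-52, -15)) = 1/(9893 - 15*(-52)) = 1/(9893 + 780) = 1/10673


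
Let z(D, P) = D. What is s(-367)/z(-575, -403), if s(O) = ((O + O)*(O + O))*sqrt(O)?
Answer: -538756*I*sqrt(367)/575 ≈ -17950.0*I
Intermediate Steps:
s(O) = 4*O**(5/2) (s(O) = ((2*O)*(2*O))*sqrt(O) = (4*O**2)*sqrt(O) = 4*O**(5/2))
s(-367)/z(-575, -403) = (4*(-367)**(5/2))/(-575) = (4*(134689*I*sqrt(367)))*(-1/575) = (538756*I*sqrt(367))*(-1/575) = -538756*I*sqrt(367)/575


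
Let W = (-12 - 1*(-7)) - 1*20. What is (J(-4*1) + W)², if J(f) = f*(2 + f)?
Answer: 289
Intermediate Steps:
W = -25 (W = (-12 + 7) - 20 = -5 - 20 = -25)
(J(-4*1) + W)² = ((-4*1)*(2 - 4*1) - 25)² = (-4*(2 - 4) - 25)² = (-4*(-2) - 25)² = (8 - 25)² = (-17)² = 289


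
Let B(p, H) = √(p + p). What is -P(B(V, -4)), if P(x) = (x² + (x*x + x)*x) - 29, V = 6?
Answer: 5 - 24*√3 ≈ -36.569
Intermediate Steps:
B(p, H) = √2*√p (B(p, H) = √(2*p) = √2*√p)
P(x) = -29 + x² + x*(x + x²) (P(x) = (x² + (x² + x)*x) - 29 = (x² + (x + x²)*x) - 29 = (x² + x*(x + x²)) - 29 = -29 + x² + x*(x + x²))
-P(B(V, -4)) = -(-29 + (√2*√6)³ + 2*(√2*√6)²) = -(-29 + (2*√3)³ + 2*(2*√3)²) = -(-29 + 24*√3 + 2*12) = -(-29 + 24*√3 + 24) = -(-5 + 24*√3) = 5 - 24*√3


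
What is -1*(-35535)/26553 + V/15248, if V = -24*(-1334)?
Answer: 28999136/8435003 ≈ 3.4380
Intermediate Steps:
V = 32016 (V = -1*(-32016) = 32016)
-1*(-35535)/26553 + V/15248 = -1*(-35535)/26553 + 32016/15248 = 35535*(1/26553) + 32016*(1/15248) = 11845/8851 + 2001/953 = 28999136/8435003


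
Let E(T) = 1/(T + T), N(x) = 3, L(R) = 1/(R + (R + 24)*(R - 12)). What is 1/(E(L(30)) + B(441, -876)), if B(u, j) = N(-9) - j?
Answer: 1/1380 ≈ 0.00072464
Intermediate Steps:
L(R) = 1/(R + (-12 + R)*(24 + R)) (L(R) = 1/(R + (24 + R)*(-12 + R)) = 1/(R + (-12 + R)*(24 + R)))
B(u, j) = 3 - j
E(T) = 1/(2*T)
1/(E(L(30)) + B(441, -876)) = 1/(1/(2*(1/(-288 + 30**2 + 13*30))) + (3 - 1*(-876))) = 1/(1/(2*(1/(-288 + 900 + 390))) + (3 + 876)) = 1/(1/(2*(1/1002)) + 879) = 1/((1/2)*1002 + 879) = 1/(501 + 879) = 1/1380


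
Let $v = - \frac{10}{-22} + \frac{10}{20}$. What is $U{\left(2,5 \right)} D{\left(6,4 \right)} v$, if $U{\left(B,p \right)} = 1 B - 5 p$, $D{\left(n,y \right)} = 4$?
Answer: $- \frac{966}{11} \approx -87.818$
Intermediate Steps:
$U{\left(B,p \right)} = B - 5 p$
$v = \frac{21}{22}$ ($v = \left(-10\right) \left(- \frac{1}{22}\right) + 10 \cdot \frac{1}{20} = \frac{5}{11} + \frac{1}{2} = \frac{21}{22} \approx 0.95455$)
$U{\left(2,5 \right)} D{\left(6,4 \right)} v = \left(2 - 25\right) 4 \cdot \frac{21}{22} = \left(-23\right) 4 \cdot \frac{21}{22} = \left(-92\right) \frac{21}{22} = - \frac{966}{11}$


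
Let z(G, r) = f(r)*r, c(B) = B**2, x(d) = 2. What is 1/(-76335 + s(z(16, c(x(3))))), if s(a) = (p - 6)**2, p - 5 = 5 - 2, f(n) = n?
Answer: -1/76331 ≈ -1.3101e-5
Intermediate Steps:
p = 8 (p = 5 + (5 - 2) = 5 + 3 = 8)
z(G, r) = r**2 (z(G, r) = r*r = r**2)
s(a) = 4 (s(a) = (8 - 6)**2 = 2**2 = 4)
1/(-76335 + s(z(16, c(x(3))))) = 1/(-76335 + 4) = 1/(-76331) = -1/76331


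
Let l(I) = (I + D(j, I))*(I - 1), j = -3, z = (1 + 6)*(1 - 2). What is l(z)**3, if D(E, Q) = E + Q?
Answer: 2515456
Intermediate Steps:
z = -7 (z = 7*(-1) = -7)
l(I) = (-1 + I)*(-3 + 2*I) (l(I) = (I + (-3 + I))*(I - 1) = (-3 + 2*I)*(-1 + I) = (-1 + I)*(-3 + 2*I))
l(z)**3 = (3 - 5*(-7) + 2*(-7)**2)**3 = (3 + 35 + 2*49)**3 = (3 + 35 + 98)**3 = 136**3 = 2515456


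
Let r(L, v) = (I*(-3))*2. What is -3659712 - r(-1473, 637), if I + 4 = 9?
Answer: -3659682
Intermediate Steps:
I = 5 (I = -4 + 9 = 5)
r(L, v) = -30 (r(L, v) = (5*(-3))*2 = -15*2 = -30)
-3659712 - r(-1473, 637) = -3659712 - 1*(-30) = -3659712 + 30 = -3659682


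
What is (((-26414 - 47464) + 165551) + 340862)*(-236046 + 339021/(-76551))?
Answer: -137120396931585/1343 ≈ -1.0210e+11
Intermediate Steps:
(((-26414 - 47464) + 165551) + 340862)*(-236046 + 339021/(-76551)) = ((-73878 + 165551) + 340862)*(-236046 + 339021*(-1/76551)) = (91673 + 340862)*(-236046 - 113007/25517) = 432535*(-6023298789/25517) = -137120396931585/1343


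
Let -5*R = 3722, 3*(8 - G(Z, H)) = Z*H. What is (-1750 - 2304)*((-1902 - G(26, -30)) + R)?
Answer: 59074888/5 ≈ 1.1815e+7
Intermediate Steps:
G(Z, H) = 8 - H*Z/3 (G(Z, H) = 8 - Z*H/3 = 8 - H*Z/3)
R = -3722/5 (R = -⅕*3722 = -3722/5 ≈ -744.40)
(-1750 - 2304)*((-1902 - G(26, -30)) + R) = (-1750 - 2304)*((-1902 - (8 - ⅓*(-30)*26)) - 3722/5) = -4054*((-1902 - (8 + 260)) - 3722/5) = -4054*((-1902 - 1*268) - 3722/5) = -4054*((-1902 - 268) - 3722/5) = -4054*(-2170 - 3722/5) = -4054*(-14572/5) = 59074888/5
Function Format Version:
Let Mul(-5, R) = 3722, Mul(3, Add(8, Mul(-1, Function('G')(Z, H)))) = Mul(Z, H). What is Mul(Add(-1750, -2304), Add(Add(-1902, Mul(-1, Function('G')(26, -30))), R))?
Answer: Rational(59074888, 5) ≈ 1.1815e+7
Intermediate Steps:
Function('G')(Z, H) = Add(8, Mul(Rational(-1, 3), H, Z)) (Function('G')(Z, H) = Add(8, Mul(Rational(-1, 3), Mul(Z, H))) = Add(8, Mul(Rational(-1, 3), Mul(H, Z))) = Add(8, Mul(Rational(-1, 3), H, Z)))
R = Rational(-3722, 5) (R = Mul(Rational(-1, 5), 3722) = Rational(-3722, 5) ≈ -744.40)
Mul(Add(-1750, -2304), Add(Add(-1902, Mul(-1, Function('G')(26, -30))), R)) = Mul(Add(-1750, -2304), Add(Add(-1902, Mul(-1, Add(8, Mul(Rational(-1, 3), -30, 26)))), Rational(-3722, 5))) = Mul(-4054, Add(Add(-1902, Mul(-1, Add(8, 260))), Rational(-3722, 5))) = Mul(-4054, Add(Add(-1902, Mul(-1, 268)), Rational(-3722, 5))) = Mul(-4054, Add(Add(-1902, -268), Rational(-3722, 5))) = Mul(-4054, Add(-2170, Rational(-3722, 5))) = Mul(-4054, Rational(-14572, 5)) = Rational(59074888, 5)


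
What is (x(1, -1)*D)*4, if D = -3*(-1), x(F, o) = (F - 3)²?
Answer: 48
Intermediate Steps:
x(F, o) = (-3 + F)²
D = 3
(x(1, -1)*D)*4 = ((-3 + 1)²*3)*4 = ((-2)²*3)*4 = (4*3)*4 = 12*4 = 48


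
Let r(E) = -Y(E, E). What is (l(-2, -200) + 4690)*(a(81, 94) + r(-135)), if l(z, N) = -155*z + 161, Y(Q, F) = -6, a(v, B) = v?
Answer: 449007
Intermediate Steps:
l(z, N) = 161 - 155*z
r(E) = 6 (r(E) = -1*(-6) = 6)
(l(-2, -200) + 4690)*(a(81, 94) + r(-135)) = ((161 - 155*(-2)) + 4690)*(81 + 6) = ((161 + 310) + 4690)*87 = (471 + 4690)*87 = 5161*87 = 449007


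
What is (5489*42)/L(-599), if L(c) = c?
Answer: -230538/599 ≈ -384.87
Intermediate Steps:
(5489*42)/L(-599) = (5489*42)/(-599) = 230538*(-1/599) = -230538/599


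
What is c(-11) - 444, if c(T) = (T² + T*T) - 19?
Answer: -221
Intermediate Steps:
c(T) = -19 + 2*T² (c(T) = (T² + T²) - 19 = 2*T² - 19 = -19 + 2*T²)
c(-11) - 444 = (-19 + 2*(-11)²) - 444 = (-19 + 2*121) - 444 = (-19 + 242) - 444 = 223 - 444 = -221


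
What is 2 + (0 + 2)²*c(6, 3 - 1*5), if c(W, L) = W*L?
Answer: -46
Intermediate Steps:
c(W, L) = L*W
2 + (0 + 2)²*c(6, 3 - 1*5) = 2 + (0 + 2)²*((3 - 1*5)*6) = 2 + 2²*((3 - 5)*6) = 2 + 4*(-2*6) = 2 + 4*(-12) = 2 - 48 = -46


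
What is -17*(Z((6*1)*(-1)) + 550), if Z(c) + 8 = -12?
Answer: -9010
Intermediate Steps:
Z(c) = -20 (Z(c) = -8 - 12 = -20)
-17*(Z((6*1)*(-1)) + 550) = -17*(-20 + 550) = -17*530 = -9010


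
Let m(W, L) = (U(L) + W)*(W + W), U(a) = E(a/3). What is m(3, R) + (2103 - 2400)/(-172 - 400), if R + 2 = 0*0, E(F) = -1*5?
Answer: -597/52 ≈ -11.481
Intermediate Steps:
E(F) = -5
R = -2 (R = -2 + 0*0 = -2 + 0 = -2)
U(a) = -5
m(W, L) = 2*W*(-5 + W) (m(W, L) = (-5 + W)*(W + W) = (-5 + W)*(2*W) = 2*W*(-5 + W))
m(3, R) + (2103 - 2400)/(-172 - 400) = 2*3*(-5 + 3) + (2103 - 2400)/(-172 - 400) = 2*3*(-2) - 297/(-572) = -12 - 297*(-1/572) = -12 + 27/52 = -597/52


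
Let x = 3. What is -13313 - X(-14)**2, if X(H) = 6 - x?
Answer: -13322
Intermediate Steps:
X(H) = 3 (X(H) = 6 - 1*3 = 6 - 3 = 3)
-13313 - X(-14)**2 = -13313 - 1*3**2 = -13313 - 1*9 = -13313 - 9 = -13322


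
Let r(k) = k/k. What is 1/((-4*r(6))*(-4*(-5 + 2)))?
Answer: -1/48 ≈ -0.020833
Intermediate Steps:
r(k) = 1
1/((-4*r(6))*(-4*(-5 + 2))) = 1/((-4*1)*(-4*(-5 + 2))) = 1/(-(-16)*(-3)) = 1/(-4*12) = 1/(-48) = -1/48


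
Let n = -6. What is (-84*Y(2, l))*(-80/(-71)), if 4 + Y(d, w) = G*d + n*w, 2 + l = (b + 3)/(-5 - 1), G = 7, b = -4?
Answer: -141120/71 ≈ -1987.6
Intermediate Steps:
l = -11/6 (l = -2 + (-4 + 3)/(-5 - 1) = -2 - 1/(-6) = -2 - 1*(-⅙) = -2 + ⅙ = -11/6 ≈ -1.8333)
Y(d, w) = -4 - 6*w + 7*d (Y(d, w) = -4 + (7*d - 6*w) = -4 + (-6*w + 7*d) = -4 - 6*w + 7*d)
(-84*Y(2, l))*(-80/(-71)) = (-84*(-4 - 6*(-11/6) + 7*2))*(-80/(-71)) = (-84*(-4 + 11 + 14))*(-80*(-1/71)) = -84*21*(80/71) = -1764*80/71 = -141120/71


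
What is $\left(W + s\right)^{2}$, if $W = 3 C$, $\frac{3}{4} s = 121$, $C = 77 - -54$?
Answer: $\frac{2765569}{9} \approx 3.0729 \cdot 10^{5}$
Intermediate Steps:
$C = 131$ ($C = 77 + 54 = 131$)
$s = \frac{484}{3}$ ($s = \frac{4}{3} \cdot 121 = \frac{484}{3} \approx 161.33$)
$W = 393$ ($W = 3 \cdot 131 = 393$)
$\left(W + s\right)^{2} = \left(393 + \frac{484}{3}\right)^{2} = \left(\frac{1663}{3}\right)^{2} = \frac{2765569}{9}$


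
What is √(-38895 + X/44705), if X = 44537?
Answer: I*√77731106560790/44705 ≈ 197.22*I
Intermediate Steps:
√(-38895 + X/44705) = √(-38895 + 44537/44705) = √(-1738756438/44705) = I*√77731106560790/44705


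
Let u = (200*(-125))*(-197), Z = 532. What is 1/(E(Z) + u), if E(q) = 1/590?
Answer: 590/2905750001 ≈ 2.0305e-7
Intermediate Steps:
E(q) = 1/590
u = 4925000 (u = -25000*(-197) = 4925000)
1/(E(Z) + u) = 1/(1/590 + 4925000) = 1/(2905750001/590) = 590/2905750001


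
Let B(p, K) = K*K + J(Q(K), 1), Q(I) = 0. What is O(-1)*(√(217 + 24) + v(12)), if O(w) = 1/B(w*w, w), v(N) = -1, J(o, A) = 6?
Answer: -⅐ + √241/7 ≈ 2.0749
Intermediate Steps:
B(p, K) = 6 + K² (B(p, K) = K*K + 6 = K² + 6 = 6 + K²)
O(w) = 1/(6 + w²)
O(-1)*(√(217 + 24) + v(12)) = (√(217 + 24) - 1)/(6 + (-1)²) = (√241 - 1)/(6 + 1) = (-1 + √241)/7 = -⅐ + √241/7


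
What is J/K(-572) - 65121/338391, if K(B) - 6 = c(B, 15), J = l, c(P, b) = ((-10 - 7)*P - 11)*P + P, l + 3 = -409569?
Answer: -4134129185/34819193133 ≈ -0.11873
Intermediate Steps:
l = -409572 (l = -3 - 409569 = -409572)
c(P, b) = P + P*(-11 - 17*P) (c(P, b) = (-17*P - 11)*P + P = (-11 - 17*P)*P + P = P*(-11 - 17*P) + P = P + P*(-11 - 17*P))
J = -409572
K(B) = 6 - B*(10 + 17*B)
J/K(-572) - 65121/338391 = -409572/(6 - 1*(-572)*(10 + 17*(-572))) - 65121/338391 = -409572/(6 - 1*(-572)*(10 - 9724)) - 65121*1/338391 = -409572/(6 - 1*(-572)*(-9714)) - 21707/112797 = -409572/(6 - 5556408) - 21707/112797 = -409572/(-5556402) - 21707/112797 = -409572*(-1/5556402) - 21707/112797 = 22754/308689 - 21707/112797 = -4134129185/34819193133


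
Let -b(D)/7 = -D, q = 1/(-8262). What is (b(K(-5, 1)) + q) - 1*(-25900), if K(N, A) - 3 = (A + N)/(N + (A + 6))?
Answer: 214043633/8262 ≈ 25907.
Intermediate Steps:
K(N, A) = 3 + (A + N)/(6 + A + N) (K(N, A) = 3 + (A + N)/(N + (A + 6)) = 3 + (A + N)/(N + (6 + A)) = 3 + (A + N)/(6 + A + N))
q = -1/8262 ≈ -0.00012104
b(D) = 7*D (b(D) = -(-7)*D = 7*D)
(b(K(-5, 1)) + q) - 1*(-25900) = (7*(2*(9 + 2*1 + 2*(-5))/(6 + 1 - 5)) - 1/8262) - 1*(-25900) = (7*(2*(9 + 2 - 10)/2) - 1/8262) + 25900 = (7*(2*(½)*1) - 1/8262) + 25900 = (7*1 - 1/8262) + 25900 = (7 - 1/8262) + 25900 = 57833/8262 + 25900 = 214043633/8262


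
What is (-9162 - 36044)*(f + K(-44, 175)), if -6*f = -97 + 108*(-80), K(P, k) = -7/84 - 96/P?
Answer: -4350874073/66 ≈ -6.5922e+7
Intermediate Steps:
K(P, k) = -1/12 - 96/P (K(P, k) = -7*1/84 - 96/P = -1/12 - 96/P)
f = 8737/6 (f = -(-97 + 108*(-80))/6 = -(-97 - 8640)/6 = -⅙*(-8737) = 8737/6 ≈ 1456.2)
(-9162 - 36044)*(f + K(-44, 175)) = (-9162 - 36044)*(8737/6 + (1/12)*(-1152 - 1*(-44))/(-44)) = -45206*(8737/6 + (1/12)*(-1/44)*(-1152 + 44)) = -45206*(8737/6 + (1/12)*(-1/44)*(-1108)) = -45206*(8737/6 + 277/132) = -45206*192491/132 = -4350874073/66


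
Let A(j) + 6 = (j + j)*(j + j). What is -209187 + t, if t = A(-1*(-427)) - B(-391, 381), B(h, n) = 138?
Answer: 519985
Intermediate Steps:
A(j) = -6 + 4*j² (A(j) = -6 + (j + j)*(j + j) = -6 + (2*j)*(2*j) = -6 + 4*j²)
t = 729172 (t = (-6 + 4*(-1*(-427))²) - 1*138 = (-6 + 4*427²) - 138 = (-6 + 4*182329) - 138 = (-6 + 729316) - 138 = 729310 - 138 = 729172)
-209187 + t = -209187 + 729172 = 519985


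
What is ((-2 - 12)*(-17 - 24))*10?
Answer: 5740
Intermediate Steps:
((-2 - 12)*(-17 - 24))*10 = -14*(-41)*10 = 574*10 = 5740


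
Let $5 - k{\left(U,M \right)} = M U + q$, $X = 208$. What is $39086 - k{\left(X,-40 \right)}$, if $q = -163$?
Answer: $30598$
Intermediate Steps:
$k{\left(U,M \right)} = 168 - M U$ ($k{\left(U,M \right)} = 5 - \left(M U - 163\right) = 5 - \left(-163 + M U\right) = 168 - M U$)
$39086 - k{\left(X,-40 \right)} = 39086 - \left(168 - \left(-40\right) 208\right) = 39086 - \left(168 + 8320\right) = 39086 - 8488 = 30598$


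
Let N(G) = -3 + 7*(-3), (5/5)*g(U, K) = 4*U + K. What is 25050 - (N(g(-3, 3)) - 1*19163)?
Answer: 44237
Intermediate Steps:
g(U, K) = K + 4*U (g(U, K) = 4*U + K = K + 4*U)
N(G) = -24 (N(G) = -3 - 21 = -24)
25050 - (N(g(-3, 3)) - 1*19163) = 25050 - (-24 - 1*19163) = 25050 - (-24 - 19163) = 25050 - 1*(-19187) = 25050 + 19187 = 44237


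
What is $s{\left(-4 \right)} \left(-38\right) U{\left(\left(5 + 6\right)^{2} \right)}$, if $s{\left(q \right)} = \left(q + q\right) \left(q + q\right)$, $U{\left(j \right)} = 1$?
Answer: $-2432$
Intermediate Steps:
$s{\left(q \right)} = 4 q^{2}$ ($s{\left(q \right)} = 2 q 2 q = 4 q^{2}$)
$s{\left(-4 \right)} \left(-38\right) U{\left(\left(5 + 6\right)^{2} \right)} = 4 \left(-4\right)^{2} \left(-38\right) 1 = 4 \cdot 16 \left(-38\right) 1 = 64 \left(-38\right) 1 = \left(-2432\right) 1 = -2432$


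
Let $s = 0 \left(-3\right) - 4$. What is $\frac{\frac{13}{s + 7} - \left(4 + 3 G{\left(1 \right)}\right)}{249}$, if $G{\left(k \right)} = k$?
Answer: $- \frac{8}{747} \approx -0.01071$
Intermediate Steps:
$s = -4$ ($s = 0 - 4 = -4$)
$\frac{\frac{13}{s + 7} - \left(4 + 3 G{\left(1 \right)}\right)}{249} = \frac{\frac{13}{-4 + 7} - 7}{249} = \left(\frac{13}{3} - 7\right) \frac{1}{249} = \left(- \frac{8}{3}\right) \frac{1}{249} = - \frac{8}{747}$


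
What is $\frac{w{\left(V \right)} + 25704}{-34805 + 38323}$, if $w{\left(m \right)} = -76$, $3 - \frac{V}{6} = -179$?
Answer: $\frac{12814}{1759} \approx 7.2848$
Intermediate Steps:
$V = 1092$ ($V = 18 - -1074 = 18 + 1074 = 1092$)
$\frac{w{\left(V \right)} + 25704}{-34805 + 38323} = \frac{-76 + 25704}{-34805 + 38323} = \frac{25628}{3518} = 25628 \cdot \frac{1}{3518} = \frac{12814}{1759}$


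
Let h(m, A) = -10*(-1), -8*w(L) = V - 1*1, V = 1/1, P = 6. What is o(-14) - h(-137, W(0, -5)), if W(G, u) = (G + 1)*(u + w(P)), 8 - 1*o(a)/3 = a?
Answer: 56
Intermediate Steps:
o(a) = 24 - 3*a
V = 1
w(L) = 0 (w(L) = -(1 - 1*1)/8 = -(1 - 1)/8 = -⅛*0 = 0)
W(G, u) = u*(1 + G) (W(G, u) = (G + 1)*(u + 0) = (1 + G)*u = u*(1 + G))
h(m, A) = 10
o(-14) - h(-137, W(0, -5)) = (24 - 3*(-14)) - 1*10 = (24 + 42) - 10 = 66 - 10 = 56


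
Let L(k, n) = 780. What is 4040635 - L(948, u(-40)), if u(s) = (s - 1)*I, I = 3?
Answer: 4039855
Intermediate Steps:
u(s) = -3 + 3*s (u(s) = (s - 1)*3 = (-1 + s)*3 = -3 + 3*s)
4040635 - L(948, u(-40)) = 4040635 - 1*780 = 4040635 - 780 = 4039855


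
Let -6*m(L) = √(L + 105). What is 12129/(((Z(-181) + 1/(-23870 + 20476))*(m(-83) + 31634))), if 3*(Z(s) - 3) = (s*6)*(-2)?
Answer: 7813438438104/14815132621169363 + 41165826*√22/14815132621169363 ≈ 0.00052741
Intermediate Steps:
Z(s) = 3 - 4*s (Z(s) = 3 + ((s*6)*(-2))/3 = 3 + ((6*s)*(-2))/3 = 3 + (-12*s)/3 = 3 - 4*s)
m(L) = -√(105 + L)/6 (m(L) = -√(L + 105)/6 = -√(105 + L)/6)
12129/(((Z(-181) + 1/(-23870 + 20476))*(m(-83) + 31634))) = 12129/((((3 - 4*(-181)) + 1/(-23870 + 20476))*(-√(105 - 83)/6 + 31634))) = 12129/((((3 + 724) + 1/(-3394))*(-√22/6 + 31634))) = 12129/(((727 - 1/3394)*(31634 - √22/6))) = 12129/((2467437*(31634 - √22/6)/3394)) = 12129/(39027451029/1697 - 822479*√22/6788)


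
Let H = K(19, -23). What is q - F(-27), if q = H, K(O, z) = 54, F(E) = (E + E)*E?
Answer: -1404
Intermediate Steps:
F(E) = 2*E² (F(E) = (2*E)*E = 2*E²)
H = 54
q = 54
q - F(-27) = 54 - 2*(-27)² = 54 - 2*729 = 54 - 1*1458 = 54 - 1458 = -1404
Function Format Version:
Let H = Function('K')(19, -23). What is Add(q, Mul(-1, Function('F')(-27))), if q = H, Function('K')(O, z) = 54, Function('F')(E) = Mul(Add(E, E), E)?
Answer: -1404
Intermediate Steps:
Function('F')(E) = Mul(2, Pow(E, 2)) (Function('F')(E) = Mul(Mul(2, E), E) = Mul(2, Pow(E, 2)))
H = 54
q = 54
Add(q, Mul(-1, Function('F')(-27))) = Add(54, Mul(-1, Mul(2, Pow(-27, 2)))) = Add(54, Mul(-1, Mul(2, 729))) = Add(54, Mul(-1, 1458)) = Add(54, -1458) = -1404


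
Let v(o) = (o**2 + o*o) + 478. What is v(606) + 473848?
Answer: 1208798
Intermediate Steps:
v(o) = 478 + 2*o**2 (v(o) = (o**2 + o**2) + 478 = 2*o**2 + 478 = 478 + 2*o**2)
v(606) + 473848 = (478 + 2*606**2) + 473848 = (478 + 2*367236) + 473848 = (478 + 734472) + 473848 = 734950 + 473848 = 1208798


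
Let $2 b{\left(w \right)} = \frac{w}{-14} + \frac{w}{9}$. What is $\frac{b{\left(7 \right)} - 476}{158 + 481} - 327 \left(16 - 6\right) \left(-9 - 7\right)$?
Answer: $\frac{1203552149}{23004} \approx 52319.0$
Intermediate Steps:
$b{\left(w \right)} = \frac{5 w}{252}$ ($b{\left(w \right)} = \frac{\frac{w}{-14} + \frac{w}{9}}{2} = \frac{w \left(- \frac{1}{14}\right) + w \frac{1}{9}}{2} = \frac{- \frac{w}{14} + \frac{w}{9}}{2} = \frac{\frac{5}{126} w}{2} = \frac{5 w}{252}$)
$\frac{b{\left(7 \right)} - 476}{158 + 481} - 327 \left(16 - 6\right) \left(-9 - 7\right) = \frac{\frac{5}{252} \cdot 7 - 476}{158 + 481} - 327 \left(16 - 6\right) \left(-9 - 7\right) = \frac{\frac{5}{36} - 476}{639} - 327 \cdot 10 \left(-16\right) = \left(- \frac{17131}{36}\right) \frac{1}{639} - -52320 = - \frac{17131}{23004} + 52320 = \frac{1203552149}{23004}$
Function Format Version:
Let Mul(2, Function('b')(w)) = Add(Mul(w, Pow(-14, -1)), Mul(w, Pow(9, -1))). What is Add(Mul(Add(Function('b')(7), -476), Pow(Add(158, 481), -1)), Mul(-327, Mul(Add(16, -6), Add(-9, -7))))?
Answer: Rational(1203552149, 23004) ≈ 52319.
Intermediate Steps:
Function('b')(w) = Mul(Rational(5, 252), w) (Function('b')(w) = Mul(Rational(1, 2), Add(Mul(w, Pow(-14, -1)), Mul(w, Pow(9, -1)))) = Mul(Rational(1, 2), Add(Mul(w, Rational(-1, 14)), Mul(w, Rational(1, 9)))) = Mul(Rational(1, 2), Add(Mul(Rational(-1, 14), w), Mul(Rational(1, 9), w))) = Mul(Rational(1, 2), Mul(Rational(5, 126), w)) = Mul(Rational(5, 252), w))
Add(Mul(Add(Function('b')(7), -476), Pow(Add(158, 481), -1)), Mul(-327, Mul(Add(16, -6), Add(-9, -7)))) = Add(Mul(Add(Mul(Rational(5, 252), 7), -476), Pow(Add(158, 481), -1)), Mul(-327, Mul(Add(16, -6), Add(-9, -7)))) = Add(Mul(Add(Rational(5, 36), -476), Pow(639, -1)), Mul(-327, Mul(10, -16))) = Add(Mul(Rational(-17131, 36), Rational(1, 639)), Mul(-327, -160)) = Add(Rational(-17131, 23004), 52320) = Rational(1203552149, 23004)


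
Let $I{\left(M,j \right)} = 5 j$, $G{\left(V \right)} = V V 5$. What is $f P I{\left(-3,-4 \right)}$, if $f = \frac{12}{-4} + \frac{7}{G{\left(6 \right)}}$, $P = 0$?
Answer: $0$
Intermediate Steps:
$G{\left(V \right)} = 5 V^{2}$ ($G{\left(V \right)} = V^{2} \cdot 5 = 5 V^{2}$)
$f = - \frac{533}{180}$ ($f = \frac{12}{-4} + \frac{7}{5 \cdot 6^{2}} = 12 \left(- \frac{1}{4}\right) + \frac{7}{5 \cdot 36} = -3 + \frac{7}{180} = - \frac{533}{180} \approx -2.9611$)
$f P I{\left(-3,-4 \right)} = \left(- \frac{533}{180}\right) 0 \cdot 5 \left(-4\right) = 0 \left(-20\right) = 0$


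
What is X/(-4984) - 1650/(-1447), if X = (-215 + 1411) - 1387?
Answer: 8499977/7211848 ≈ 1.1786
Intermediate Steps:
X = -191 (X = 1196 - 1387 = -191)
X/(-4984) - 1650/(-1447) = -191/(-4984) - 1650/(-1447) = -191*(-1/4984) - 1650*(-1/1447) = 191/4984 + 1650/1447 = 8499977/7211848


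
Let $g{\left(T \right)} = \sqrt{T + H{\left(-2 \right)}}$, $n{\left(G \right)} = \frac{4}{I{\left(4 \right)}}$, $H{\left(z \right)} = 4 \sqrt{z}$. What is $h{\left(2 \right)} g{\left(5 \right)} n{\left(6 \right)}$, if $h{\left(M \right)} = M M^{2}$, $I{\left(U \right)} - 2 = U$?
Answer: $\frac{16 \sqrt{5 + 4 i \sqrt{2}}}{3} \approx 13.36 + 6.022 i$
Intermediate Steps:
$I{\left(U \right)} = 2 + U$
$n{\left(G \right)} = \frac{2}{3}$ ($n{\left(G \right)} = \frac{4}{2 + 4} = \frac{4}{6} = 4 \cdot \frac{1}{6} = \frac{2}{3}$)
$g{\left(T \right)} = \sqrt{T + 4 i \sqrt{2}}$ ($g{\left(T \right)} = \sqrt{T + 4 \sqrt{-2}} = \sqrt{T + 4 i \sqrt{2}}$)
$h{\left(M \right)} = M^{3}$
$h{\left(2 \right)} g{\left(5 \right)} n{\left(6 \right)} = 2^{3} \sqrt{5 + 4 i \sqrt{2}} \cdot \frac{2}{3} = 8 \sqrt{5 + 4 i \sqrt{2}} \cdot \frac{2}{3} = \frac{16 \sqrt{5 + 4 i \sqrt{2}}}{3}$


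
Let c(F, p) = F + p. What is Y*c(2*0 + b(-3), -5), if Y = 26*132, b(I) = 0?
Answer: -17160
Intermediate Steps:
Y = 3432
Y*c(2*0 + b(-3), -5) = 3432*((2*0 + 0) - 5) = 3432*((0 + 0) - 5) = 3432*(0 - 5) = 3432*(-5) = -17160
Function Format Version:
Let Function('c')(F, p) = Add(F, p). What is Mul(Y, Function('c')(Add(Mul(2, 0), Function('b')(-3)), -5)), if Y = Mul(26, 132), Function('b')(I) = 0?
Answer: -17160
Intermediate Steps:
Y = 3432
Mul(Y, Function('c')(Add(Mul(2, 0), Function('b')(-3)), -5)) = Mul(3432, Add(Add(Mul(2, 0), 0), -5)) = Mul(3432, Add(Add(0, 0), -5)) = Mul(3432, Add(0, -5)) = Mul(3432, -5) = -17160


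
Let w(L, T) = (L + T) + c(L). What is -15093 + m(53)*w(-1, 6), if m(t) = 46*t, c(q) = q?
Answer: -5341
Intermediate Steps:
w(L, T) = T + 2*L (w(L, T) = (L + T) + L = T + 2*L)
-15093 + m(53)*w(-1, 6) = -15093 + (46*53)*(6 + 2*(-1)) = -15093 + 2438*(6 - 2) = -15093 + 2438*4 = -15093 + 9752 = -5341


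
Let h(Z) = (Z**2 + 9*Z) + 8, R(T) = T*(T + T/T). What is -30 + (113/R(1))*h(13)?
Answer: 16581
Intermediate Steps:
R(T) = T*(1 + T) (R(T) = T*(T + 1) = T*(1 + T))
h(Z) = 8 + Z**2 + 9*Z
-30 + (113/R(1))*h(13) = -30 + (113/((1*(1 + 1))))*(8 + 13**2 + 9*13) = -30 + (113/((1*2)))*(8 + 169 + 117) = -30 + (113/2)*294 = -30 + 16611 = 16581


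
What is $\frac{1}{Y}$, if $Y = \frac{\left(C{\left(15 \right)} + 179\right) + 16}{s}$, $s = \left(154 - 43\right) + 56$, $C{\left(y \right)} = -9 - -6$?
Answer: $\frac{167}{192} \approx 0.86979$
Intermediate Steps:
$C{\left(y \right)} = -3$ ($C{\left(y \right)} = -9 + 6 = -3$)
$s = 167$ ($s = \left(154 - 43\right) + 56 = 111 + 56 = 167$)
$Y = \frac{192}{167}$ ($Y = \frac{\left(-3 + 179\right) + 16}{167} = \left(176 + 16\right) \frac{1}{167} = 192 \cdot \frac{1}{167} = \frac{192}{167} \approx 1.1497$)
$\frac{1}{Y} = \frac{1}{\frac{192}{167}} = \frac{167}{192}$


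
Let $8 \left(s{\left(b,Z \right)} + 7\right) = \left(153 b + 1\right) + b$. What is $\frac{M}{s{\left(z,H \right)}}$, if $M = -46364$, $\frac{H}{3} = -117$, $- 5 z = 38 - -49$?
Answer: $\frac{1854560}{13673} \approx 135.64$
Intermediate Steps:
$z = - \frac{87}{5}$ ($z = - \frac{38 - -49}{5} = - \frac{38 + 49}{5} = \left(- \frac{1}{5}\right) 87 = - \frac{87}{5} \approx -17.4$)
$H = -351$ ($H = 3 \left(-117\right) = -351$)
$s{\left(b,Z \right)} = - \frac{55}{8} + \frac{77 b}{4}$ ($s{\left(b,Z \right)} = -7 + \frac{\left(153 b + 1\right) + b}{8} = -7 + \frac{\left(1 + 153 b\right) + b}{8} = -7 + \frac{1 + 154 b}{8} = -7 + \left(\frac{1}{8} + \frac{77 b}{4}\right) = - \frac{55}{8} + \frac{77 b}{4}$)
$\frac{M}{s{\left(z,H \right)}} = - \frac{46364}{- \frac{55}{8} + \frac{77}{4} \left(- \frac{87}{5}\right)} = - \frac{46364}{- \frac{55}{8} - \frac{6699}{20}} = - \frac{46364}{- \frac{13673}{40}} = \left(-46364\right) \left(- \frac{40}{13673}\right) = \frac{1854560}{13673}$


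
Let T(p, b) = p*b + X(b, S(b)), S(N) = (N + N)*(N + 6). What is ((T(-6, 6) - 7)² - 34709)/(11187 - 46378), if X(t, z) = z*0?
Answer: 32860/35191 ≈ 0.93376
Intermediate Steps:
S(N) = 2*N*(6 + N) (S(N) = (2*N)*(6 + N) = 2*N*(6 + N))
X(t, z) = 0
T(p, b) = b*p (T(p, b) = p*b + 0 = b*p + 0 = b*p)
((T(-6, 6) - 7)² - 34709)/(11187 - 46378) = ((6*(-6) - 7)² - 34709)/(11187 - 46378) = ((-36 - 7)² - 34709)/(-35191) = ((-43)² - 34709)*(-1/35191) = (1849 - 34709)*(-1/35191) = -32860*(-1/35191) = 32860/35191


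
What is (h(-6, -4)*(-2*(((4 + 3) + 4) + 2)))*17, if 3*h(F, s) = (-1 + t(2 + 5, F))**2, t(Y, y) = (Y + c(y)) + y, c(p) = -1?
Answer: -442/3 ≈ -147.33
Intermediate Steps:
t(Y, y) = -1 + Y + y (t(Y, y) = (Y - 1) + y = (-1 + Y) + y = -1 + Y + y)
h(F, s) = (5 + F)**2/3 (h(F, s) = (-1 + (-1 + (2 + 5) + F))**2/3 = (-1 + (-1 + 7 + F))**2/3 = (-1 + (6 + F))**2/3 = (5 + F)**2/3)
(h(-6, -4)*(-2*(((4 + 3) + 4) + 2)))*17 = (((5 - 6)**2/3)*(-2*(((4 + 3) + 4) + 2)))*17 = (((1/3)*(-1)**2)*(-2*((7 + 4) + 2)))*17 = (((1/3)*1)*(-2*(11 + 2)))*17 = ((-2*13)/3)*17 = ((1/3)*(-26))*17 = -26/3*17 = -442/3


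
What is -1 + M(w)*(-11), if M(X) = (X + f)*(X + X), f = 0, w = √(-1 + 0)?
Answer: 21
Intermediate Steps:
w = I (w = √(-1) = I ≈ 1.0*I)
M(X) = 2*X² (M(X) = (X + 0)*(X + X) = X*(2*X) = 2*X²)
-1 + M(w)*(-11) = -1 + (2*I²)*(-11) = -1 + (2*(-1))*(-11) = -1 - 2*(-11) = -1 + 22 = 21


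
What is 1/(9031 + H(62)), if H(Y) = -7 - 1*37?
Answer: 1/8987 ≈ 0.00011127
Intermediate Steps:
H(Y) = -44 (H(Y) = -7 - 37 = -44)
1/(9031 + H(62)) = 1/(9031 - 44) = 1/8987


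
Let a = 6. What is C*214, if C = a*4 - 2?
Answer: 4708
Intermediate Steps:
C = 22 (C = 6*4 - 2 = 24 - 2 = 22)
C*214 = 22*214 = 4708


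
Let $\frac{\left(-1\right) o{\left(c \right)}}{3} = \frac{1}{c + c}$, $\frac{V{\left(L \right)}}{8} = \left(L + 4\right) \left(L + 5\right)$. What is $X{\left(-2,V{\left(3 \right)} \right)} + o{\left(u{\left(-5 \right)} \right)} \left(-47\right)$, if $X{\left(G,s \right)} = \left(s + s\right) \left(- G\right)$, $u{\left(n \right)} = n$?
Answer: $\frac{17779}{10} \approx 1777.9$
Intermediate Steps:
$V{\left(L \right)} = 8 \left(4 + L\right) \left(5 + L\right)$ ($V{\left(L \right)} = 8 \left(L + 4\right) \left(L + 5\right) = 8 \left(4 + L\right) \left(5 + L\right)$)
$X{\left(G,s \right)} = - 2 G s$ ($X{\left(G,s \right)} = 2 s \left(- G\right) = - 2 G s$)
$o{\left(c \right)} = - \frac{3}{2 c}$ ($o{\left(c \right)} = - \frac{3}{c + c} = - \frac{3}{2 c}$)
$X{\left(-2,V{\left(3 \right)} \right)} + o{\left(u{\left(-5 \right)} \right)} \left(-47\right) = \left(-2\right) \left(-2\right) \left(160 + 8 \cdot 3^{2} + 72 \cdot 3\right) + - \frac{3}{2 \left(-5\right)} \left(-47\right) = \left(-2\right) \left(-2\right) \left(160 + 8 \cdot 9 + 216\right) + \left(- \frac{3}{2}\right) \left(- \frac{1}{5}\right) \left(-47\right) = \left(-2\right) \left(-2\right) \left(160 + 72 + 216\right) + \frac{3}{10} \left(-47\right) = \left(-2\right) \left(-2\right) 448 - \frac{141}{10} = 1792 - \frac{141}{10} = \frac{17779}{10}$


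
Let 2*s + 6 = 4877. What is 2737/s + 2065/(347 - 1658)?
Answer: -2882201/6385881 ≈ -0.45134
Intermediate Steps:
s = 4871/2 (s = -3 + (½)*4877 = -3 + 4877/2 = 4871/2 ≈ 2435.5)
2737/s + 2065/(347 - 1658) = 2737/(4871/2) + 2065/(347 - 1658) = 2737*(2/4871) + 2065/(-1311) = 5474/4871 + 2065*(-1/1311) = 5474/4871 - 2065/1311 = -2882201/6385881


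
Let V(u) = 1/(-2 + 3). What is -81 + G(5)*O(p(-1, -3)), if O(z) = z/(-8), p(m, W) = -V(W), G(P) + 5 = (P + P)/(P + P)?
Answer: -163/2 ≈ -81.500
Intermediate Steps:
V(u) = 1 (V(u) = 1/1 = 1)
G(P) = -4 (G(P) = -5 + (P + P)/(P + P) = -5 + (2*P)/((2*P)) = -5 + (2*P)*(1/(2*P)) = -5 + 1 = -4)
p(m, W) = -1 (p(m, W) = -1*1 = -1)
O(z) = -z/8 (O(z) = z*(-1/8) = -z/8)
-81 + G(5)*O(p(-1, -3)) = -81 - (-1)*(-1)/2 = -81 - 4*1/8 = -81 - 1/2 = -163/2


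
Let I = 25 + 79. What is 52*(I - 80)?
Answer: 1248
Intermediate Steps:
I = 104
52*(I - 80) = 52*(104 - 80) = 52*24 = 1248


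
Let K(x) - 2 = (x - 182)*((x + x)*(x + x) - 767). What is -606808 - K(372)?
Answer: -105632920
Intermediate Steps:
K(x) = 2 + (-767 + 4*x**2)*(-182 + x) (K(x) = 2 + (x - 182)*((x + x)*(x + x) - 767) = 2 + (-182 + x)*((2*x)*(2*x) - 767) = 2 + (-182 + x)*(4*x**2 - 767) = 2 + (-182 + x)*(-767 + 4*x**2) = 2 + (-767 + 4*x**2)*(-182 + x))
-606808 - K(372) = -606808 - (139596 - 767*372 - 728*372**2 + 4*372**3) = -606808 - (139596 - 285324 - 728*138384 + 4*51478848) = -606808 - (139596 - 285324 - 100743552 + 205915392) = -606808 - 1*105026112 = -606808 - 105026112 = -105632920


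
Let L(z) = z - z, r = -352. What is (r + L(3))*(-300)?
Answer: 105600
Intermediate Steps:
L(z) = 0
(r + L(3))*(-300) = (-352 + 0)*(-300) = -352*(-300) = 105600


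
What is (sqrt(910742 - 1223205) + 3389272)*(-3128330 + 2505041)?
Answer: -2112495955608 - 623289*I*sqrt(312463) ≈ -2.1125e+12 - 3.4841e+8*I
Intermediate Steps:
(sqrt(910742 - 1223205) + 3389272)*(-3128330 + 2505041) = (sqrt(-312463) + 3389272)*(-623289) = (I*sqrt(312463) + 3389272)*(-623289) = (3389272 + I*sqrt(312463))*(-623289) = -2112495955608 - 623289*I*sqrt(312463)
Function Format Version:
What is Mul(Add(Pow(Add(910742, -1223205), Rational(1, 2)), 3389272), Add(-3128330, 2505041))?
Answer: Add(-2112495955608, Mul(-623289, I, Pow(312463, Rational(1, 2)))) ≈ Add(-2.1125e+12, Mul(-3.4841e+8, I))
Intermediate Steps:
Mul(Add(Pow(Add(910742, -1223205), Rational(1, 2)), 3389272), Add(-3128330, 2505041)) = Mul(Add(Pow(-312463, Rational(1, 2)), 3389272), -623289) = Mul(Add(Mul(I, Pow(312463, Rational(1, 2))), 3389272), -623289) = Mul(Add(3389272, Mul(I, Pow(312463, Rational(1, 2)))), -623289) = Add(-2112495955608, Mul(-623289, I, Pow(312463, Rational(1, 2))))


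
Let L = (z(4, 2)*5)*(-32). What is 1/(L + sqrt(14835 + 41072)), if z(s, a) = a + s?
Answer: -960/865693 - sqrt(55907)/865693 ≈ -0.0013821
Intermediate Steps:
L = -960 (L = ((2 + 4)*5)*(-32) = (6*5)*(-32) = 30*(-32) = -960)
1/(L + sqrt(14835 + 41072)) = 1/(-960 + sqrt(14835 + 41072)) = 1/(-960 + sqrt(55907))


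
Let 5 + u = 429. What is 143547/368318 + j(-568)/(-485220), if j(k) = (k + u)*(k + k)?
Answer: 783411969/14892938330 ≈ 0.052603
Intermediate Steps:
u = 424 (u = -5 + 429 = 424)
j(k) = 2*k*(424 + k) (j(k) = (k + 424)*(k + k) = (424 + k)*(2*k) = 2*k*(424 + k))
143547/368318 + j(-568)/(-485220) = 143547/368318 + (2*(-568)*(424 - 568))/(-485220) = 143547*(1/368318) + (2*(-568)*(-144))*(-1/485220) = 143547/368318 + 163584*(-1/485220) = 143547/368318 - 13632/40435 = 783411969/14892938330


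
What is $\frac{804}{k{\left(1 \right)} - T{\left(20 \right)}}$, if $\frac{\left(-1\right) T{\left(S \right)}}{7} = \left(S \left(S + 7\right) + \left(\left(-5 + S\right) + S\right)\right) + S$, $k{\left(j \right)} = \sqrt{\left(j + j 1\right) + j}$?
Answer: $\frac{1674330}{8673611} - \frac{402 \sqrt{3}}{8673611} \approx 0.19296$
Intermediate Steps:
$k{\left(j \right)} = \sqrt{3} \sqrt{j}$ ($k{\left(j \right)} = \sqrt{\left(j + j\right) + j} = \sqrt{2 j + j} = \sqrt{3 j} = \sqrt{3} \sqrt{j}$)
$T{\left(S \right)} = 35 - 21 S - 7 S \left(7 + S\right)$ ($T{\left(S \right)} = - 7 \left(\left(S \left(S + 7\right) + \left(\left(-5 + S\right) + S\right)\right) + S\right) = - 7 \left(\left(S \left(7 + S\right) + \left(-5 + 2 S\right)\right) + S\right) = - 7 \left(\left(-5 + 2 S + S \left(7 + S\right)\right) + S\right) = - 7 \left(-5 + 3 S + S \left(7 + S\right)\right) = 35 - 21 S - 7 S \left(7 + S\right)$)
$\frac{804}{k{\left(1 \right)} - T{\left(20 \right)}} = \frac{804}{\sqrt{3} \sqrt{1} - \left(35 - 1400 - 7 \cdot 20^{2}\right)} = \frac{804}{\sqrt{3} \cdot 1 - \left(35 - 1400 - 2800\right)} = \frac{804}{\sqrt{3} - \left(35 - 1400 - 2800\right)} = \frac{804}{\sqrt{3} - -4165} = \frac{804}{\sqrt{3} + 4165} = \frac{804}{4165 + \sqrt{3}}$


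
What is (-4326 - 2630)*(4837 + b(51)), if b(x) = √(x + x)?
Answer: -33646172 - 6956*√102 ≈ -3.3716e+7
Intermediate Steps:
b(x) = √2*√x (b(x) = √(2*x) = √2*√x)
(-4326 - 2630)*(4837 + b(51)) = (-4326 - 2630)*(4837 + √2*√51) = -6956*(4837 + √102) = -33646172 - 6956*√102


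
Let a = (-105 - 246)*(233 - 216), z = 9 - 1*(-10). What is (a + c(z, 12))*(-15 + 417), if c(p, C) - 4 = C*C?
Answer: -2339238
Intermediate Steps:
z = 19 (z = 9 + 10 = 19)
a = -5967 (a = -351*17 = -5967)
c(p, C) = 4 + C² (c(p, C) = 4 + C*C = 4 + C²)
(a + c(z, 12))*(-15 + 417) = (-5967 + (4 + 12²))*(-15 + 417) = (-5967 + (4 + 144))*402 = (-5967 + 148)*402 = -5819*402 = -2339238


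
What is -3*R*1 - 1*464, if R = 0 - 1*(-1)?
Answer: -467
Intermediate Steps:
R = 1 (R = 0 + 1 = 1)
-3*R*1 - 1*464 = -3*1*1 - 1*464 = -3*1 - 464 = -3 - 464 = -467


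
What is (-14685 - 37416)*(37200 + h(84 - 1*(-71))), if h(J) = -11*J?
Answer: -1849324995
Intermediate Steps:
(-14685 - 37416)*(37200 + h(84 - 1*(-71))) = (-14685 - 37416)*(37200 - 11*(84 - 1*(-71))) = -52101*(37200 - 11*(84 + 71)) = -52101*(37200 - 11*155) = -52101*(37200 - 1705) = -52101*35495 = -1849324995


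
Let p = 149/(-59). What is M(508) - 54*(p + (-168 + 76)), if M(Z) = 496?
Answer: 330422/59 ≈ 5600.4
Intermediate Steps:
p = -149/59 (p = 149*(-1/59) = -149/59 ≈ -2.5254)
M(508) - 54*(p + (-168 + 76)) = 496 - 54*(-149/59 + (-168 + 76)) = 496 - 54*(-149/59 - 92) = 496 - 54*(-5577)/59 = 496 - 1*(-301158/59) = 496 + 301158/59 = 330422/59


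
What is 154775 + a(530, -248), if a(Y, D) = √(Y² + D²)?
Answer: 154775 + 2*√85601 ≈ 1.5536e+5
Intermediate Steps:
a(Y, D) = √(D² + Y²)
154775 + a(530, -248) = 154775 + √((-248)² + 530²) = 154775 + √(61504 + 280900) = 154775 + √342404 = 154775 + 2*√85601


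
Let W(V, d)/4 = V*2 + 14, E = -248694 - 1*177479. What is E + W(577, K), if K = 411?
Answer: -421501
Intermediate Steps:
E = -426173 (E = -248694 - 177479 = -426173)
W(V, d) = 56 + 8*V (W(V, d) = 4*(V*2 + 14) = 4*(2*V + 14) = 4*(14 + 2*V) = 56 + 8*V)
E + W(577, K) = -426173 + (56 + 8*577) = -426173 + (56 + 4616) = -426173 + 4672 = -421501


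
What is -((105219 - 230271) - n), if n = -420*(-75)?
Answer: 156552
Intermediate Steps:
n = 31500
-((105219 - 230271) - n) = -((105219 - 230271) - 1*31500) = -(-125052 - 31500) = -1*(-156552) = 156552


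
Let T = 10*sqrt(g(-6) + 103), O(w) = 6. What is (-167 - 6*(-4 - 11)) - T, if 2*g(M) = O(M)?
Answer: -77 - 10*sqrt(106) ≈ -179.96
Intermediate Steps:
g(M) = 3 (g(M) = (1/2)*6 = 3)
T = 10*sqrt(106) (T = 10*sqrt(3 + 103) = 10*sqrt(106) ≈ 102.96)
(-167 - 6*(-4 - 11)) - T = (-167 - 6*(-4 - 11)) - 10*sqrt(106) = (-167 - 6*(-15)) - 10*sqrt(106) = (-167 + 90) - 10*sqrt(106) = -77 - 10*sqrt(106)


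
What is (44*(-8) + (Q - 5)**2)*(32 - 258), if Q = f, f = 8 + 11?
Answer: 35256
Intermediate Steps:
f = 19
Q = 19
(44*(-8) + (Q - 5)**2)*(32 - 258) = (44*(-8) + (19 - 5)**2)*(32 - 258) = (-352 + 14**2)*(-226) = (-352 + 196)*(-226) = -156*(-226) = 35256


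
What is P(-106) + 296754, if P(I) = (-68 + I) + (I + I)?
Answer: 296368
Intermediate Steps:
P(I) = -68 + 3*I (P(I) = (-68 + I) + 2*I = -68 + 3*I)
P(-106) + 296754 = (-68 + 3*(-106)) + 296754 = (-68 - 318) + 296754 = -386 + 296754 = 296368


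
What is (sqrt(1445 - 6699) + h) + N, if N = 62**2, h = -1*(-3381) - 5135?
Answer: 2090 + I*sqrt(5254) ≈ 2090.0 + 72.484*I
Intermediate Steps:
h = -1754 (h = 3381 - 5135 = -1754)
N = 3844
(sqrt(1445 - 6699) + h) + N = (sqrt(1445 - 6699) - 1754) + 3844 = (sqrt(-5254) - 1754) + 3844 = (I*sqrt(5254) - 1754) + 3844 = (-1754 + I*sqrt(5254)) + 3844 = 2090 + I*sqrt(5254)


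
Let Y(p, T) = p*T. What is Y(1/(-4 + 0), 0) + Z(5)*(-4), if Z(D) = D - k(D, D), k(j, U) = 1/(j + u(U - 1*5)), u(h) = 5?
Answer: -98/5 ≈ -19.600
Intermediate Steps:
k(j, U) = 1/(5 + j) (k(j, U) = 1/(j + 5) = 1/(5 + j))
Y(p, T) = T*p
Z(D) = D - 1/(5 + D)
Y(1/(-4 + 0), 0) + Z(5)*(-4) = 0/(-4 + 0) + ((-1 + 5*(5 + 5))/(5 + 5))*(-4) = 0/(-4) + ((-1 + 5*10)/10)*(-4) = 0*(-¼) + ((-1 + 50)/10)*(-4) = 0 + ((⅒)*49)*(-4) = 0 + (49/10)*(-4) = 0 - 98/5 = -98/5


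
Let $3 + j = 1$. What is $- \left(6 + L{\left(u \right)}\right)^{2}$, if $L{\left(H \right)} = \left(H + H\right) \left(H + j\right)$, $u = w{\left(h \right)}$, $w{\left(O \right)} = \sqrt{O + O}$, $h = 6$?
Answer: $-1092 + 480 \sqrt{3} \approx -260.62$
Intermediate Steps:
$j = -2$ ($j = -3 + 1 = -2$)
$w{\left(O \right)} = \sqrt{2} \sqrt{O}$ ($w{\left(O \right)} = \sqrt{2 O} = \sqrt{2} \sqrt{O}$)
$u = 2 \sqrt{3}$ ($u = \sqrt{2} \sqrt{6} = 2 \sqrt{3} \approx 3.4641$)
$L{\left(H \right)} = 2 H \left(-2 + H\right)$ ($L{\left(H \right)} = \left(H + H\right) \left(H - 2\right) = 2 H \left(-2 + H\right)$)
$- \left(6 + L{\left(u \right)}\right)^{2} = - \left(6 + 2 \cdot 2 \sqrt{3} \left(-2 + 2 \sqrt{3}\right)\right)^{2} = - \left(6 + 4 \sqrt{3} \left(-2 + 2 \sqrt{3}\right)\right)^{2}$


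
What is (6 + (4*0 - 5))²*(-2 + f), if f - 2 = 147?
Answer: 147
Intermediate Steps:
f = 149 (f = 2 + 147 = 149)
(6 + (4*0 - 5))²*(-2 + f) = (6 + (4*0 - 5))²*(-2 + 149) = (6 + (0 - 5))²*147 = (6 - 5)²*147 = 1²*147 = 1*147 = 147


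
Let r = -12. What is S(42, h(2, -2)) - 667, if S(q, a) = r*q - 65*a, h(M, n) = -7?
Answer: -716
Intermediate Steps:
S(q, a) = -65*a - 12*q (S(q, a) = -12*q - 65*a = -65*a - 12*q)
S(42, h(2, -2)) - 667 = (-65*(-7) - 12*42) - 667 = (455 - 504) - 667 = -49 - 667 = -716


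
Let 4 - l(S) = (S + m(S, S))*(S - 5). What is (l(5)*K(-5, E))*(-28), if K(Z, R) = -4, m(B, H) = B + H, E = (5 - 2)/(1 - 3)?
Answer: 448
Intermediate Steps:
E = -3/2 (E = 3/(-2) = 3*(-1/2) = -3/2 ≈ -1.5000)
l(S) = 4 - 3*S*(-5 + S) (l(S) = 4 - (S + (S + S))*(S - 5) = 4 - (S + 2*S)*(-5 + S) = 4 - 3*S*(-5 + S))
(l(5)*K(-5, E))*(-28) = ((4 - 3*5**2 + 15*5)*(-4))*(-28) = ((4 - 3*25 + 75)*(-4))*(-28) = ((4 - 75 + 75)*(-4))*(-28) = (4*(-4))*(-28) = -16*(-28) = 448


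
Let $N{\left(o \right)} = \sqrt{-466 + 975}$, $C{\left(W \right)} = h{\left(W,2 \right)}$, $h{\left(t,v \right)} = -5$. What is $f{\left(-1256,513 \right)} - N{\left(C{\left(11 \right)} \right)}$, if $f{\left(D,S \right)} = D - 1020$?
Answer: $-2276 - \sqrt{509} \approx -2298.6$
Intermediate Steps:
$f{\left(D,S \right)} = -1020 + D$ ($f{\left(D,S \right)} = D - 1020 = -1020 + D$)
$C{\left(W \right)} = -5$
$N{\left(o \right)} = \sqrt{509}$
$f{\left(-1256,513 \right)} - N{\left(C{\left(11 \right)} \right)} = \left(-1020 - 1256\right) - \sqrt{509} = -2276 - \sqrt{509}$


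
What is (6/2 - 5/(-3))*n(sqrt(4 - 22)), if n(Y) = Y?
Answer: 14*I*sqrt(2) ≈ 19.799*I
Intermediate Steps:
(6/2 - 5/(-3))*n(sqrt(4 - 22)) = (6/2 - 5/(-3))*sqrt(4 - 22) = (6*(1/2) - 5*(-1/3))*sqrt(-18) = (3 + 5/3)*(3*I*sqrt(2)) = 14*(3*I*sqrt(2))/3 = 14*I*sqrt(2)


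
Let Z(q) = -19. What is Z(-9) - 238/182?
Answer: -264/13 ≈ -20.308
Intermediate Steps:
Z(-9) - 238/182 = -19 - 238/182 = -19 - 1*17/13 = -19 - 17/13 = -264/13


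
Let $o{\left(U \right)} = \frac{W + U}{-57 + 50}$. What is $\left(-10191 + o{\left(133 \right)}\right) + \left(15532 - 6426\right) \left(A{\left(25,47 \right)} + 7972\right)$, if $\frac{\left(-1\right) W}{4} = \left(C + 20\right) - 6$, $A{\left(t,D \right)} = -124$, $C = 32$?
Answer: $\frac{500175930}{7} \approx 7.1454 \cdot 10^{7}$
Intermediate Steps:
$W = -184$ ($W = - 4 \left(\left(32 + 20\right) - 6\right) = - 4 \left(52 - 6\right) = \left(-4\right) 46 = -184$)
$o{\left(U \right)} = \frac{184}{7} - \frac{U}{7}$ ($o{\left(U \right)} = \frac{-184 + U}{-57 + 50} = \frac{-184 + U}{-7} = \left(-184 + U\right) \left(- \frac{1}{7}\right) = \frac{184}{7} - \frac{U}{7}$)
$\left(-10191 + o{\left(133 \right)}\right) + \left(15532 - 6426\right) \left(A{\left(25,47 \right)} + 7972\right) = \left(-10191 + \left(\frac{184}{7} - 19\right)\right) + \left(15532 - 6426\right) \left(-124 + 7972\right) = \left(-10191 + \left(\frac{184}{7} - 19\right)\right) + 9106 \cdot 7848 = \left(-10191 + \frac{51}{7}\right) + 71463888 = - \frac{71286}{7} + 71463888 = \frac{500175930}{7}$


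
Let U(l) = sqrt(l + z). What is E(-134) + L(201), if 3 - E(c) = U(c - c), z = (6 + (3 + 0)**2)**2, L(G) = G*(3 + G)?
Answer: 40992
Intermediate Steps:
z = 225 (z = (6 + 3**2)**2 = (6 + 9)**2 = 15**2 = 225)
U(l) = sqrt(225 + l) (U(l) = sqrt(l + 225) = sqrt(225 + l))
E(c) = -12 (E(c) = 3 - sqrt(225 + (c - c)) = 3 - sqrt(225 + 0) = 3 - sqrt(225) = 3 - 1*15 = 3 - 15 = -12)
E(-134) + L(201) = -12 + 201*(3 + 201) = -12 + 201*204 = -12 + 41004 = 40992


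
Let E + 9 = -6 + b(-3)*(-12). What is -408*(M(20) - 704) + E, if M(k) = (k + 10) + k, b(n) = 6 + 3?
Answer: 266709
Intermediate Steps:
b(n) = 9
M(k) = 10 + 2*k (M(k) = (10 + k) + k = 10 + 2*k)
E = -123 (E = -9 + (-6 + 9*(-12)) = -9 + (-6 - 108) = -9 - 114 = -123)
-408*(M(20) - 704) + E = -408*((10 + 2*20) - 704) - 123 = -408*((10 + 40) - 704) - 123 = -408*(50 - 704) - 123 = -408*(-654) - 123 = 266832 - 123 = 266709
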